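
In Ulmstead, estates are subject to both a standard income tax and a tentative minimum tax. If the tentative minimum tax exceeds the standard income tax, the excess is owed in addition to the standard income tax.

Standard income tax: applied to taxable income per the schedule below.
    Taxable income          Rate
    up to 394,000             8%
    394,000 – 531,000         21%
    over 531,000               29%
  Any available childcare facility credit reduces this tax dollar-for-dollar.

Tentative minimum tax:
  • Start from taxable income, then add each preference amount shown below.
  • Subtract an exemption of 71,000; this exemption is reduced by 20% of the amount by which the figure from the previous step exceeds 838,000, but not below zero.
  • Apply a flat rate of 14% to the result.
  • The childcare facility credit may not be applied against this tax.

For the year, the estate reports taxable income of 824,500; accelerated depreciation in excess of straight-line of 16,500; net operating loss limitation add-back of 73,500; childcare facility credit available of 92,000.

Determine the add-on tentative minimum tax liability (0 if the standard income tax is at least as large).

Tentative minimum tax:
  Adjusted income: 824,500 + 16,500 + 73,500 = 914,500
  Exemption: 71,000 − 20% × (914,500 − 838,000) = 71,000 − 15,300 = 55,700
  Base: 914,500 − 55,700 = 858,800
  858,800 × 14% = 120,232

Standard income tax:
  394,000 × 8% = 31,520
  137,000 × 21% = 28,770
  293,500 × 29% = 85,115
  → 145,405
  Less childcare facility credit 92,000 → 53,405

Excess of tentative minimum tax over standard income tax: 120,232 − 53,405 = 66,827.

66,827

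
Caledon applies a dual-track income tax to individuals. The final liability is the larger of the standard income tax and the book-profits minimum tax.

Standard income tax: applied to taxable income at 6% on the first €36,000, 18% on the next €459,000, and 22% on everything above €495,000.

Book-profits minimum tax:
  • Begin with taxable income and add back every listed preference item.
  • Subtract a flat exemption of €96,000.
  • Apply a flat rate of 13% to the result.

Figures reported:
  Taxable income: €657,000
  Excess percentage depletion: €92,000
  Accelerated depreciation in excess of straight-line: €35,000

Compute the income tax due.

€120,420

Standard income tax:
  €36,000 × 6% = €2,160
  €459,000 × 18% = €82,620
  €162,000 × 22% = €35,640
  → €120,420

Book-profits minimum tax:
  Adjusted income: €657,000 + €92,000 + €35,000 = €784,000
  Less exemption €96,000 → base €688,000
  €688,000 × 13% = €89,440

€120,420 > €89,440, so the standard income tax governs.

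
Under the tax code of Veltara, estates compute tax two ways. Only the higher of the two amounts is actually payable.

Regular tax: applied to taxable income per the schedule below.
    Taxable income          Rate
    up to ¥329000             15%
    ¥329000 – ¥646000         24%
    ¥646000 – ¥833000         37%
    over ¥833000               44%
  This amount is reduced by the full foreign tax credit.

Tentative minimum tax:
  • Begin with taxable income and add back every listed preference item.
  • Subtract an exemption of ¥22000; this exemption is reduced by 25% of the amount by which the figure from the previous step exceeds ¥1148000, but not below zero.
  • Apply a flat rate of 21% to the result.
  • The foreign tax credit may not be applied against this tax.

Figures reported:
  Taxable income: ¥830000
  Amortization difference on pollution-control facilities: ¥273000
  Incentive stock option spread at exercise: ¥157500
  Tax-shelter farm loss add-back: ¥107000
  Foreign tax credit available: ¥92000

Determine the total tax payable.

¥287175

Regular tax:
  ¥329000 × 15% = ¥49350
  ¥317000 × 24% = ¥76080
  ¥184000 × 37% = ¥68080
  → ¥193510
  Less foreign tax credit ¥92000 → ¥101510

Tentative minimum tax:
  Adjusted income: ¥830000 + ¥273000 + ¥157500 + ¥107000 = ¥1367500
  Exemption: 25% × (¥1367500 − ¥1148000) = ¥54875 ≥ ¥22000, so the exemption is fully phased out
  Base: ¥1367500 − ¥0 = ¥1367500
  ¥1367500 × 21% = ¥287175

¥287175 > ¥101510, so the tentative minimum tax is the binding amount.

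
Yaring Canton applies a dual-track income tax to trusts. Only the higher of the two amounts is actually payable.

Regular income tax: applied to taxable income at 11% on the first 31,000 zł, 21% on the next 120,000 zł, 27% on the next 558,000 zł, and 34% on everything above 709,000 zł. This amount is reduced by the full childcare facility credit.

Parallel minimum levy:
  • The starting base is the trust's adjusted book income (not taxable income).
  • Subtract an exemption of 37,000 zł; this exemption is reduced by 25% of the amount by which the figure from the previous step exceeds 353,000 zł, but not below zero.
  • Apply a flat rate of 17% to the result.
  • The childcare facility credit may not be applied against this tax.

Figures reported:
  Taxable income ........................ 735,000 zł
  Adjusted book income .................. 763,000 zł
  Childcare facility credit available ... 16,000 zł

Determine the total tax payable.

Regular income tax:
  31,000 zł × 11% = 3,410 zł
  120,000 zł × 21% = 25,200 zł
  558,000 zł × 27% = 150,660 zł
  26,000 zł × 34% = 8,840 zł
  → 188,110 zł
  Less childcare facility credit 16,000 zł → 172,110 zł

Parallel minimum levy:
  Base (adjusted book income): 763,000 zł
  Exemption: 25% × (763,000 zł − 353,000 zł) = 102,500 zł ≥ 37,000 zł, so the exemption is fully phased out
  Base: 763,000 zł − 0 zł = 763,000 zł
  763,000 zł × 17% = 129,710 zł

172,110 zł > 129,710 zł, so the regular income tax governs.

172,110 zł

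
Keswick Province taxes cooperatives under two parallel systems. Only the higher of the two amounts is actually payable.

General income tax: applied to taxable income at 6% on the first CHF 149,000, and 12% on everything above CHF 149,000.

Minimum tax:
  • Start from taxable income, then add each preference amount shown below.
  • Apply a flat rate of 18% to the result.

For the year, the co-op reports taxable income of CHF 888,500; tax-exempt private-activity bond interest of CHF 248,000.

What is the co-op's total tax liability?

Minimum tax:
  Adjusted income: CHF 888,500 + CHF 248,000 = CHF 1,136,500
  CHF 1,136,500 × 18% = CHF 204,570

General income tax:
  CHF 149,000 × 6% = CHF 8,940
  CHF 739,500 × 12% = CHF 88,740
  → CHF 97,680

CHF 204,570 > CHF 97,680, so the minimum tax is the binding amount.

CHF 204,570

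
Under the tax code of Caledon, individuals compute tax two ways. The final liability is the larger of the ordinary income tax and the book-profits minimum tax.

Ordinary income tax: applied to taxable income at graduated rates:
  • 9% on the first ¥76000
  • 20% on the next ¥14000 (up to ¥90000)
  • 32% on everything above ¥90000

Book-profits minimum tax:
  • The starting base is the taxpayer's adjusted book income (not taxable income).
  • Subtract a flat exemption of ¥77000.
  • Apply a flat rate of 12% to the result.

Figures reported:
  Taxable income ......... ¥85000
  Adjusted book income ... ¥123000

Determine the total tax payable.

¥8640

Book-profits minimum tax:
  Base (adjusted book income): ¥123000
  Less exemption ¥77000 → base ¥46000
  ¥46000 × 12% = ¥5520

Ordinary income tax:
  ¥76000 × 9% = ¥6840
  ¥9000 × 20% = ¥1800
  → ¥8640

¥8640 > ¥5520, so the ordinary income tax governs.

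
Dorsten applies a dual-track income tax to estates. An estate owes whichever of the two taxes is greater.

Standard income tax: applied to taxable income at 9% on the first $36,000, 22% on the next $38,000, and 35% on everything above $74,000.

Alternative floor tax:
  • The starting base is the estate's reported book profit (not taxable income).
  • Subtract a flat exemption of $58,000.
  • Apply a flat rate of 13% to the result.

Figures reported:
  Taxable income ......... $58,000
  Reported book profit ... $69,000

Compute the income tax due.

$8,080

Alternative floor tax:
  Base (reported book profit): $69,000
  Less exemption $58,000 → base $11,000
  $11,000 × 13% = $1,430

Standard income tax:
  $36,000 × 9% = $3,240
  $22,000 × 22% = $4,840
  → $8,080

$8,080 > $1,430, so the standard income tax governs.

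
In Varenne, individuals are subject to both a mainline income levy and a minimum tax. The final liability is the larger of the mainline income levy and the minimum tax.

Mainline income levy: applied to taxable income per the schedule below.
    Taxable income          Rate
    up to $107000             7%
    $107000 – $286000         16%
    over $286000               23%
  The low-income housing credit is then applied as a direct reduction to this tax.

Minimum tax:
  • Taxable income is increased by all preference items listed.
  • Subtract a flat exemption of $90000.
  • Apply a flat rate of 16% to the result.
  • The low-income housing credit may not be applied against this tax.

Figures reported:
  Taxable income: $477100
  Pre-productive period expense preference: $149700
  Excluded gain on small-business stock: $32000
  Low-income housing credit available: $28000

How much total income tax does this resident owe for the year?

Mainline income levy:
  $107000 × 7% = $7490
  $179000 × 16% = $28640
  $191100 × 23% = $43953
  → $80083
  Less low-income housing credit $28000 → $52083

Minimum tax:
  Adjusted income: $477100 + $149700 + $32000 = $658800
  Less exemption $90000 → base $568800
  $568800 × 16% = $91008

$91008 > $52083, so the minimum tax is the binding amount.

$91008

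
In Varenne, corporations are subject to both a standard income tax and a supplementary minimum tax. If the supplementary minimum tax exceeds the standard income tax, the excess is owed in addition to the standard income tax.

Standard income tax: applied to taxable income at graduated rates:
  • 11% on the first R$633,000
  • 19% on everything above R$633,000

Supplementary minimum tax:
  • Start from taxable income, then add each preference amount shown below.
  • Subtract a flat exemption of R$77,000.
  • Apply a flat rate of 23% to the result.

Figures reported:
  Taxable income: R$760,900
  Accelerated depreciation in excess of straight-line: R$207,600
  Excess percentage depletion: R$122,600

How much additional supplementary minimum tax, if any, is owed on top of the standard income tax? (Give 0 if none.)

R$139,312

Supplementary minimum tax:
  Adjusted income: R$760,900 + R$207,600 + R$122,600 = R$1,091,100
  Less exemption R$77,000 → base R$1,014,100
  R$1,014,100 × 23% = R$233,243

Standard income tax:
  R$633,000 × 11% = R$69,630
  R$127,900 × 19% = R$24,301
  → R$93,931

Excess of supplementary minimum tax over standard income tax: R$233,243 − R$93,931 = R$139,312.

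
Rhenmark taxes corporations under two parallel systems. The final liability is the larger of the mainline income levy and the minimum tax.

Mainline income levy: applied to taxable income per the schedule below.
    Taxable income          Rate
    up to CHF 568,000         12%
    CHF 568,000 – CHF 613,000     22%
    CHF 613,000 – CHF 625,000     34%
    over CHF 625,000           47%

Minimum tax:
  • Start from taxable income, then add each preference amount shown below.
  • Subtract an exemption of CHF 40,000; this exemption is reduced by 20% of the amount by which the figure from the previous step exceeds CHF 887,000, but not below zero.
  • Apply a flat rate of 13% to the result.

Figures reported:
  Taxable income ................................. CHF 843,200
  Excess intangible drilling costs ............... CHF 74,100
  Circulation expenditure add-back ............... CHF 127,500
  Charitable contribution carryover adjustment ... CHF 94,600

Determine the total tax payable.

Mainline income levy:
  CHF 568,000 × 12% = CHF 68,160
  CHF 45,000 × 22% = CHF 9,900
  CHF 12,000 × 34% = CHF 4,080
  CHF 218,200 × 47% = CHF 102,554
  → CHF 184,694

Minimum tax:
  Adjusted income: CHF 843,200 + CHF 74,100 + CHF 127,500 + CHF 94,600 = CHF 1,139,400
  Exemption: 20% × (CHF 1,139,400 − CHF 887,000) = CHF 50,480 ≥ CHF 40,000, so the exemption is fully phased out
  Base: CHF 1,139,400 − CHF 0 = CHF 1,139,400
  CHF 1,139,400 × 13% = CHF 148,122

CHF 184,694 > CHF 148,122, so the mainline income levy governs.

CHF 184,694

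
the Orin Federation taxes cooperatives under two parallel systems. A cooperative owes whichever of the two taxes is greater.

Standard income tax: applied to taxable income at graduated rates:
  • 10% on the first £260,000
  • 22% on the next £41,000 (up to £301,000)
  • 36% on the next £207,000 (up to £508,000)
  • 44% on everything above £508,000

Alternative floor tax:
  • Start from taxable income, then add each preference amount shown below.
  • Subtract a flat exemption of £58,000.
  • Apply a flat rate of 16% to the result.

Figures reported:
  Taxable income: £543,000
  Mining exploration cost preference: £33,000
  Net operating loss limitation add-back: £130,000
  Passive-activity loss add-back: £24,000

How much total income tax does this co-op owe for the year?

Alternative floor tax:
  Adjusted income: £543,000 + £33,000 + £130,000 + £24,000 = £730,000
  Less exemption £58,000 → base £672,000
  £672,000 × 16% = £107,520

Standard income tax:
  £260,000 × 10% = £26,000
  £41,000 × 22% = £9,020
  £207,000 × 36% = £74,520
  £35,000 × 44% = £15,400
  → £124,940

£124,940 > £107,520, so the standard income tax governs.

£124,940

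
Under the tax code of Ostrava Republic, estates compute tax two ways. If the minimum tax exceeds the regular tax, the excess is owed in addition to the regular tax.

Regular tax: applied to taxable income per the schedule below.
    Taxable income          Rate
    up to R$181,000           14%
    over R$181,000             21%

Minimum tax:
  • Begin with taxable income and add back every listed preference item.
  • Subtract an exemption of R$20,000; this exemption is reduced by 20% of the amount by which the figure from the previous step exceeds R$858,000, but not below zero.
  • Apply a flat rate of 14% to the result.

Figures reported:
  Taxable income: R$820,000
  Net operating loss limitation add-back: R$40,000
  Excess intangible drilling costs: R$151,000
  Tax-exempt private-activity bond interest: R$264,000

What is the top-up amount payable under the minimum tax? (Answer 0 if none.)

R$18,970

Minimum tax:
  Adjusted income: R$820,000 + R$40,000 + R$151,000 + R$264,000 = R$1,275,000
  Exemption: 20% × (R$1,275,000 − R$858,000) = R$83,400 ≥ R$20,000, so the exemption is fully phased out
  Base: R$1,275,000 − R$0 = R$1,275,000
  R$1,275,000 × 14% = R$178,500

Regular tax:
  R$181,000 × 14% = R$25,340
  R$639,000 × 21% = R$134,190
  → R$159,530

Excess of minimum tax over regular tax: R$178,500 − R$159,530 = R$18,970.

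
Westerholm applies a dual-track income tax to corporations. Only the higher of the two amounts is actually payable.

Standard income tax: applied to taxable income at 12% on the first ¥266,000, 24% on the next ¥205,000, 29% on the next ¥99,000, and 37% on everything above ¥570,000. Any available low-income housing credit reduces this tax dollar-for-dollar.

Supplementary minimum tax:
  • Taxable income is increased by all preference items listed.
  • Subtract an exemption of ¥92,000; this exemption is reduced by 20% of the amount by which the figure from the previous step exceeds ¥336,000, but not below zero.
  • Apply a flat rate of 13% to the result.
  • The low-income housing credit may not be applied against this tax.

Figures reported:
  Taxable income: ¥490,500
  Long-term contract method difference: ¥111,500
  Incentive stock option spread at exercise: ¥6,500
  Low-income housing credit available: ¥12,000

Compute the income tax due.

¥74,775

Standard income tax:
  ¥266,000 × 12% = ¥31,920
  ¥205,000 × 24% = ¥49,200
  ¥19,500 × 29% = ¥5,655
  → ¥86,775
  Less low-income housing credit ¥12,000 → ¥74,775

Supplementary minimum tax:
  Adjusted income: ¥490,500 + ¥111,500 + ¥6,500 = ¥608,500
  Exemption: ¥92,000 − 20% × (¥608,500 − ¥336,000) = ¥92,000 − ¥54,500 = ¥37,500
  Base: ¥608,500 − ¥37,500 = ¥571,000
  ¥571,000 × 13% = ¥74,230

¥74,775 > ¥74,230, so the standard income tax governs.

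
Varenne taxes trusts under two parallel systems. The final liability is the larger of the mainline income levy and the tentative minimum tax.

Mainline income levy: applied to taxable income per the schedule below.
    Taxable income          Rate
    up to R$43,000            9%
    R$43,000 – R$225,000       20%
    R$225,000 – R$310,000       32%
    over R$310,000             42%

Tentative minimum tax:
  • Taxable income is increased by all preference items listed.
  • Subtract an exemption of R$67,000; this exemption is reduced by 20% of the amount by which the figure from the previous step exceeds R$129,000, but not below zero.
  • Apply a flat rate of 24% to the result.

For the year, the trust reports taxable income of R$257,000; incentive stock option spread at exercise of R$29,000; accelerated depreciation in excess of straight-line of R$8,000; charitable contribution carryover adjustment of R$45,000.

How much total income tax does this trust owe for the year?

R$75,360

Mainline income levy:
  R$43,000 × 9% = R$3,870
  R$182,000 × 20% = R$36,400
  R$32,000 × 32% = R$10,240
  → R$50,510

Tentative minimum tax:
  Adjusted income: R$257,000 + R$29,000 + R$8,000 + R$45,000 = R$339,000
  Exemption: R$67,000 − 20% × (R$339,000 − R$129,000) = R$67,000 − R$42,000 = R$25,000
  Base: R$339,000 − R$25,000 = R$314,000
  R$314,000 × 24% = R$75,360

R$75,360 > R$50,510, so the tentative minimum tax is the binding amount.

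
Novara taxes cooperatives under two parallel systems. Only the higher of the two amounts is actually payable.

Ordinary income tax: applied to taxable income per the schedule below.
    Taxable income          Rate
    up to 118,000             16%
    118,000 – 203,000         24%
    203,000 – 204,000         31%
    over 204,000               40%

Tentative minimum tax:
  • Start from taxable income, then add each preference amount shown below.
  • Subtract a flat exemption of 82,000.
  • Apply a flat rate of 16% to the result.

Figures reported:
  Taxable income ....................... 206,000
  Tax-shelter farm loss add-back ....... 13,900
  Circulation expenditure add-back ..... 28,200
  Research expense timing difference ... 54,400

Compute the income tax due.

Ordinary income tax:
  118,000 × 16% = 18,880
  85,000 × 24% = 20,400
  1,000 × 31% = 310
  2,000 × 40% = 800
  → 40,390

Tentative minimum tax:
  Adjusted income: 206,000 + 13,900 + 28,200 + 54,400 = 302,500
  Less exemption 82,000 → base 220,500
  220,500 × 16% = 35,280

40,390 > 35,280, so the ordinary income tax governs.

40,390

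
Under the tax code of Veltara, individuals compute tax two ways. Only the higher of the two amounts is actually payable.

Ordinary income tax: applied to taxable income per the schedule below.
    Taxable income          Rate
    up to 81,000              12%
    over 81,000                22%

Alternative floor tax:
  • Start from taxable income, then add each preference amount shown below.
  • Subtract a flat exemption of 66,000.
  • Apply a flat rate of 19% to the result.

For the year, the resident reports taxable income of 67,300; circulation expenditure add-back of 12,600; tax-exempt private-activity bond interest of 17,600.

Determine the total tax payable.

Ordinary income tax:
  67,300 × 12% = 8,076

Alternative floor tax:
  Adjusted income: 67,300 + 12,600 + 17,600 = 97,500
  Less exemption 66,000 → base 31,500
  31,500 × 19% = 5,985

8,076 > 5,985, so the ordinary income tax governs.

8,076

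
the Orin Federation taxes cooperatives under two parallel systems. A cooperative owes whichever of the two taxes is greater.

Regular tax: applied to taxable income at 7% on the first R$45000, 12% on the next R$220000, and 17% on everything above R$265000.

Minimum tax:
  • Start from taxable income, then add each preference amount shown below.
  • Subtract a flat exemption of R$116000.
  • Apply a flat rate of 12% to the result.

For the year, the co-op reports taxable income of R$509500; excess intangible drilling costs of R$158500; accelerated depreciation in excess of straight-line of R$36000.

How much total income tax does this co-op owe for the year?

Minimum tax:
  Adjusted income: R$509500 + R$158500 + R$36000 = R$704000
  Less exemption R$116000 → base R$588000
  R$588000 × 12% = R$70560

Regular tax:
  R$45000 × 7% = R$3150
  R$220000 × 12% = R$26400
  R$244500 × 17% = R$41565
  → R$71115

R$71115 > R$70560, so the regular tax governs.

R$71115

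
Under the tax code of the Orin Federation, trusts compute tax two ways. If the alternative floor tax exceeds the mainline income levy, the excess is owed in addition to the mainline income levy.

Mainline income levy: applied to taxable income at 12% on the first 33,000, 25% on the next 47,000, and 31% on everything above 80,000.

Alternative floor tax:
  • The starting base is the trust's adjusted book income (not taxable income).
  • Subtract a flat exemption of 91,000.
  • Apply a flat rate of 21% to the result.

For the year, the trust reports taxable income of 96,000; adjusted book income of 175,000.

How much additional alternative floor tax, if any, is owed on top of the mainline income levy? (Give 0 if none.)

0

Alternative floor tax:
  Base (adjusted book income): 175,000
  Less exemption 91,000 → base 84,000
  84,000 × 21% = 17,640

Mainline income levy:
  33,000 × 12% = 3,960
  47,000 × 25% = 11,750
  16,000 × 31% = 4,960
  → 20,670

17,640 ≤ 20,670, so no add-on is due.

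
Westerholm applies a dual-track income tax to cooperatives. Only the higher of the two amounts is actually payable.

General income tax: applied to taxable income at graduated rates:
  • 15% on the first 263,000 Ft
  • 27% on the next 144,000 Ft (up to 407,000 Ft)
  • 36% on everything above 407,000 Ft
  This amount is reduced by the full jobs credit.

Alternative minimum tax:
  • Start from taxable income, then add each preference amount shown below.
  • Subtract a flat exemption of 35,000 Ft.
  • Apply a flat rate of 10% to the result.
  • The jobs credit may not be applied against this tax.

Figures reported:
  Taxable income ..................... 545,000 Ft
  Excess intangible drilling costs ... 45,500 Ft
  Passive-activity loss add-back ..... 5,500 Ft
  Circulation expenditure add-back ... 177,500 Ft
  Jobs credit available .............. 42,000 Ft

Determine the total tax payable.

86,010 Ft

General income tax:
  263,000 Ft × 15% = 39,450 Ft
  144,000 Ft × 27% = 38,880 Ft
  138,000 Ft × 36% = 49,680 Ft
  → 128,010 Ft
  Less jobs credit 42,000 Ft → 86,010 Ft

Alternative minimum tax:
  Adjusted income: 545,000 Ft + 45,500 Ft + 5,500 Ft + 177,500 Ft = 773,500 Ft
  Less exemption 35,000 Ft → base 738,500 Ft
  738,500 Ft × 10% = 73,850 Ft

86,010 Ft > 73,850 Ft, so the general income tax governs.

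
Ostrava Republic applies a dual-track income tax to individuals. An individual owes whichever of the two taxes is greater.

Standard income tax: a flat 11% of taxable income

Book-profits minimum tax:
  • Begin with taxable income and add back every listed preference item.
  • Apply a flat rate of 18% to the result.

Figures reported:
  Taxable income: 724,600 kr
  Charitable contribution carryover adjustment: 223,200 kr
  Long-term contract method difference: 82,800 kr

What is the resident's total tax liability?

Book-profits minimum tax:
  Adjusted income: 724,600 kr + 223,200 kr + 82,800 kr = 1,030,600 kr
  1,030,600 kr × 18% = 185,508 kr

Standard income tax:
  724,600 kr × 11% = 79,706 kr

185,508 kr > 79,706 kr, so the book-profits minimum tax is the binding amount.

185,508 kr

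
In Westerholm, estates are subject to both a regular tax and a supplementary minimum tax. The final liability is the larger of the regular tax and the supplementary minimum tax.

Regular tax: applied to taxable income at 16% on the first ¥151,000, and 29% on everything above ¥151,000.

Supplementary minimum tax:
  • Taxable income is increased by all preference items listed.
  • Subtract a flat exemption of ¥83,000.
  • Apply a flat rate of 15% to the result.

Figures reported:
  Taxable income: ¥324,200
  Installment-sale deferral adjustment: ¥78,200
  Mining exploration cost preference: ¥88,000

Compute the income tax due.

¥74,388

Regular tax:
  ¥151,000 × 16% = ¥24,160
  ¥173,200 × 29% = ¥50,228
  → ¥74,388

Supplementary minimum tax:
  Adjusted income: ¥324,200 + ¥78,200 + ¥88,000 = ¥490,400
  Less exemption ¥83,000 → base ¥407,400
  ¥407,400 × 15% = ¥61,110

¥74,388 > ¥61,110, so the regular tax governs.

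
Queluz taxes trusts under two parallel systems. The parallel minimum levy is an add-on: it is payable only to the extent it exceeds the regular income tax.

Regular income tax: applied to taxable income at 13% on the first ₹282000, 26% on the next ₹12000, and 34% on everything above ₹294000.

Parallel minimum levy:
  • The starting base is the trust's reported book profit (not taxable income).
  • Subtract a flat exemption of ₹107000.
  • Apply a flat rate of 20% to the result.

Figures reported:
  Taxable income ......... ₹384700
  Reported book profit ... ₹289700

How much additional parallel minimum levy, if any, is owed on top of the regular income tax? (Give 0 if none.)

Regular income tax:
  ₹282000 × 13% = ₹36660
  ₹12000 × 26% = ₹3120
  ₹90700 × 34% = ₹30838
  → ₹70618

Parallel minimum levy:
  Base (reported book profit): ₹289700
  Less exemption ₹107000 → base ₹182700
  ₹182700 × 20% = ₹36540

₹36540 ≤ ₹70618, so no add-on is due.

₹0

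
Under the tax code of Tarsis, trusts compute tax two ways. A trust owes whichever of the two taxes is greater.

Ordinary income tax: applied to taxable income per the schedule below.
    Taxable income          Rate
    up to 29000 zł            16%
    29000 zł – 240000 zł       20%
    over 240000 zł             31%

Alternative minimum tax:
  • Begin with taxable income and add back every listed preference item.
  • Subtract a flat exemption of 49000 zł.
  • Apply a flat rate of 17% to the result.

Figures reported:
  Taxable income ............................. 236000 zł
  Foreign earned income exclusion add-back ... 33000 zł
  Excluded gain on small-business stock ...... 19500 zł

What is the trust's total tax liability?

46040 zł

Alternative minimum tax:
  Adjusted income: 236000 zł + 33000 zł + 19500 zł = 288500 zł
  Less exemption 49000 zł → base 239500 zł
  239500 zł × 17% = 40715 zł

Ordinary income tax:
  29000 zł × 16% = 4640 zł
  207000 zł × 20% = 41400 zł
  → 46040 zł

46040 zł > 40715 zł, so the ordinary income tax governs.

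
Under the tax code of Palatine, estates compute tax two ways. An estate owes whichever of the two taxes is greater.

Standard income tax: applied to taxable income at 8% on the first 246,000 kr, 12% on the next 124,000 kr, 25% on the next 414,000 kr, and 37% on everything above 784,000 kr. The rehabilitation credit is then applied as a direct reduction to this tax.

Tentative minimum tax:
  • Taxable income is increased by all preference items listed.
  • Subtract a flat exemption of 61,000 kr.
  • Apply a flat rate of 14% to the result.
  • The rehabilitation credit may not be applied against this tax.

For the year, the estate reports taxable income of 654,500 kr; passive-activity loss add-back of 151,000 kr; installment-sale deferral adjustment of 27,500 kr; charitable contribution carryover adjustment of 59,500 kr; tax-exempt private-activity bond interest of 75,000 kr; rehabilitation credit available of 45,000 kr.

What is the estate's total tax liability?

126,910 kr

Standard income tax:
  246,000 kr × 8% = 19,680 kr
  124,000 kr × 12% = 14,880 kr
  284,500 kr × 25% = 71,125 kr
  → 105,685 kr
  Less rehabilitation credit 45,000 kr → 60,685 kr

Tentative minimum tax:
  Adjusted income: 654,500 kr + 151,000 kr + 27,500 kr + 59,500 kr + 75,000 kr = 967,500 kr
  Less exemption 61,000 kr → base 906,500 kr
  906,500 kr × 14% = 126,910 kr

126,910 kr > 60,685 kr, so the tentative minimum tax is the binding amount.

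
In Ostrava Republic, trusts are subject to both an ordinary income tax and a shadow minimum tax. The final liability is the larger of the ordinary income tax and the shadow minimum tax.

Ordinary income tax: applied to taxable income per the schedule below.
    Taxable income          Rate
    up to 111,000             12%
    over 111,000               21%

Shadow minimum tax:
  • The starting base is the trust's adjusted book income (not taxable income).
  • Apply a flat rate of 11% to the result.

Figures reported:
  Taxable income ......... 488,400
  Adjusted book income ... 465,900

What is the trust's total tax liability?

92,574

Shadow minimum tax:
  Base (adjusted book income): 465,900
  465,900 × 11% = 51,249

Ordinary income tax:
  111,000 × 12% = 13,320
  377,400 × 21% = 79,254
  → 92,574

92,574 > 51,249, so the ordinary income tax governs.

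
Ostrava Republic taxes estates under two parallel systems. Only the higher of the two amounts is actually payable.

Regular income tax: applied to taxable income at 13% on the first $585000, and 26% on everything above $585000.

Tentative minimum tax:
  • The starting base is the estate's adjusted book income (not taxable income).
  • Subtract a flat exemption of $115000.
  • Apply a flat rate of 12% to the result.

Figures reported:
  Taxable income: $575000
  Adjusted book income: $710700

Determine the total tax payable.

Tentative minimum tax:
  Base (adjusted book income): $710700
  Less exemption $115000 → base $595700
  $595700 × 12% = $71484

Regular income tax:
  $575000 × 13% = $74750

$74750 > $71484, so the regular income tax governs.

$74750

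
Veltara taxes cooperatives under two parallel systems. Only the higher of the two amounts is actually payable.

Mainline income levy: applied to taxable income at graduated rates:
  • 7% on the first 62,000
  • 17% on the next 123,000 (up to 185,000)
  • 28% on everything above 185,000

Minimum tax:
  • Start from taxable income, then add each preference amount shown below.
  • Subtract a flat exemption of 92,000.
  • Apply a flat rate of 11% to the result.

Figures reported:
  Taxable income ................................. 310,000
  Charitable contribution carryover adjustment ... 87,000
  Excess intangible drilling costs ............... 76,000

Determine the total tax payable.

Mainline income levy:
  62,000 × 7% = 4,340
  123,000 × 17% = 20,910
  125,000 × 28% = 35,000
  → 60,250

Minimum tax:
  Adjusted income: 310,000 + 87,000 + 76,000 = 473,000
  Less exemption 92,000 → base 381,000
  381,000 × 11% = 41,910

60,250 > 41,910, so the mainline income levy governs.

60,250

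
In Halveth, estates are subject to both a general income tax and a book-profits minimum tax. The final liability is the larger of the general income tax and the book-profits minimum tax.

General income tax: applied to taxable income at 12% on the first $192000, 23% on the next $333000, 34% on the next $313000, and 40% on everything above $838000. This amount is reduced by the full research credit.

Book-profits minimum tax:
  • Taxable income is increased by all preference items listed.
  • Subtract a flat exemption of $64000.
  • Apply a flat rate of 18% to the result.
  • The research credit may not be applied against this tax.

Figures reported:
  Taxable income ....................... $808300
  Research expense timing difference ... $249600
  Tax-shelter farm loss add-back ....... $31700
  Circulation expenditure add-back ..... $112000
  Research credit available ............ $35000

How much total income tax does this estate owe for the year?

$204768

Book-profits minimum tax:
  Adjusted income: $808300 + $249600 + $31700 + $112000 = $1201600
  Less exemption $64000 → base $1137600
  $1137600 × 18% = $204768

General income tax:
  $192000 × 12% = $23040
  $333000 × 23% = $76590
  $283300 × 34% = $96322
  → $195952
  Less research credit $35000 → $160952

$204768 > $160952, so the book-profits minimum tax is the binding amount.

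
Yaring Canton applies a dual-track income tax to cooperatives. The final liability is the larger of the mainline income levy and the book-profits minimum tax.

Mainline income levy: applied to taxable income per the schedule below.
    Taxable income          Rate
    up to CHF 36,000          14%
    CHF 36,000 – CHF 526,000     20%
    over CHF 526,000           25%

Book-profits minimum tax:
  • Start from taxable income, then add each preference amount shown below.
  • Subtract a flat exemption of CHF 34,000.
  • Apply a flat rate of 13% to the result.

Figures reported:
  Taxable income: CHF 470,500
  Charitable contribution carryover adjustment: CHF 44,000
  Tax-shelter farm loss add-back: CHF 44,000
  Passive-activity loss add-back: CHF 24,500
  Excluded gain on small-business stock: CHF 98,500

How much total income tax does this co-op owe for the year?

CHF 91,940

Book-profits minimum tax:
  Adjusted income: CHF 470,500 + CHF 44,000 + CHF 44,000 + CHF 24,500 + CHF 98,500 = CHF 681,500
  Less exemption CHF 34,000 → base CHF 647,500
  CHF 647,500 × 13% = CHF 84,175

Mainline income levy:
  CHF 36,000 × 14% = CHF 5,040
  CHF 434,500 × 20% = CHF 86,900
  → CHF 91,940

CHF 91,940 > CHF 84,175, so the mainline income levy governs.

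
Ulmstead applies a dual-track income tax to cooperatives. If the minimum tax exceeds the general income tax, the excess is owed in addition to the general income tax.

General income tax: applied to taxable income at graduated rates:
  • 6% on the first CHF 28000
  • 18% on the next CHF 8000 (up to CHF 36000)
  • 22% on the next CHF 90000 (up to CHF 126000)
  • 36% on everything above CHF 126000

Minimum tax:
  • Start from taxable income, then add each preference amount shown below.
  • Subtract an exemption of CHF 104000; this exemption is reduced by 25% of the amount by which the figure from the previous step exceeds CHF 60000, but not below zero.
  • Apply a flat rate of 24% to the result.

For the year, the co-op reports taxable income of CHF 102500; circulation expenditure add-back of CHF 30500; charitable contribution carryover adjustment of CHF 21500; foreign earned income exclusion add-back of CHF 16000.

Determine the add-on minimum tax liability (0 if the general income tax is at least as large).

CHF 4840

Minimum tax:
  Adjusted income: CHF 102500 + CHF 30500 + CHF 21500 + CHF 16000 = CHF 170500
  Exemption: CHF 104000 − 25% × (CHF 170500 − CHF 60000) = CHF 104000 − CHF 27625 = CHF 76375
  Base: CHF 170500 − CHF 76375 = CHF 94125
  CHF 94125 × 24% = CHF 22590

General income tax:
  CHF 28000 × 6% = CHF 1680
  CHF 8000 × 18% = CHF 1440
  CHF 66500 × 22% = CHF 14630
  → CHF 17750

Excess of minimum tax over general income tax: CHF 22590 − CHF 17750 = CHF 4840.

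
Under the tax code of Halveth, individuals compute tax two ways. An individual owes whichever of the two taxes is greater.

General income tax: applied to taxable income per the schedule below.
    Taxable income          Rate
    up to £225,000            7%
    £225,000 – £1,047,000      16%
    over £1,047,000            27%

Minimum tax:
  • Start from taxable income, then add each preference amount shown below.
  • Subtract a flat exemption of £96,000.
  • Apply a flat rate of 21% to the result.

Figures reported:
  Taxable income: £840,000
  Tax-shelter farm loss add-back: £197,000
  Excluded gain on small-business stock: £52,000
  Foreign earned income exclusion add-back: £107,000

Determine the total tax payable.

General income tax:
  £225,000 × 7% = £15,750
  £615,000 × 16% = £98,400
  → £114,150

Minimum tax:
  Adjusted income: £840,000 + £197,000 + £52,000 + £107,000 = £1,196,000
  Less exemption £96,000 → base £1,100,000
  £1,100,000 × 21% = £231,000

£231,000 > £114,150, so the minimum tax is the binding amount.

£231,000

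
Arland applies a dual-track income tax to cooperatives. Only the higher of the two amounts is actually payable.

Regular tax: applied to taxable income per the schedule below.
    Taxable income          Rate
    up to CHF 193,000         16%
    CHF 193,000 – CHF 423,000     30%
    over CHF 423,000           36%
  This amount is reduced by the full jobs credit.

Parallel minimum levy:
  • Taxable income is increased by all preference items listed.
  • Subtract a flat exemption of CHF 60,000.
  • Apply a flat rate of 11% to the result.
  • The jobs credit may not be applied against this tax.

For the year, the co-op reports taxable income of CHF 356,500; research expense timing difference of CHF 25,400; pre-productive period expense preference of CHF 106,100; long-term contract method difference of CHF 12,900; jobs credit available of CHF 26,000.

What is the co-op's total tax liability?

Parallel minimum levy:
  Adjusted income: CHF 356,500 + CHF 25,400 + CHF 106,100 + CHF 12,900 = CHF 500,900
  Less exemption CHF 60,000 → base CHF 440,900
  CHF 440,900 × 11% = CHF 48,499

Regular tax:
  CHF 193,000 × 16% = CHF 30,880
  CHF 163,500 × 30% = CHF 49,050
  → CHF 79,930
  Less jobs credit CHF 26,000 → CHF 53,930

CHF 53,930 > CHF 48,499, so the regular tax governs.

CHF 53,930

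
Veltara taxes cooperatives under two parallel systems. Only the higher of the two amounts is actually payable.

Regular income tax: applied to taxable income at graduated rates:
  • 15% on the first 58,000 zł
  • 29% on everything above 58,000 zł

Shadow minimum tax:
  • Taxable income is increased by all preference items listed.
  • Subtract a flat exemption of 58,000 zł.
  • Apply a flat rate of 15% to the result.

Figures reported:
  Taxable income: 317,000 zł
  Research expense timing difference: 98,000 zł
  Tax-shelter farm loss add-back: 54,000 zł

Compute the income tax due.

Shadow minimum tax:
  Adjusted income: 317,000 zł + 98,000 zł + 54,000 zł = 469,000 zł
  Less exemption 58,000 zł → base 411,000 zł
  411,000 zł × 15% = 61,650 zł

Regular income tax:
  58,000 zł × 15% = 8,700 zł
  259,000 zł × 29% = 75,110 zł
  → 83,810 zł

83,810 zł > 61,650 zł, so the regular income tax governs.

83,810 zł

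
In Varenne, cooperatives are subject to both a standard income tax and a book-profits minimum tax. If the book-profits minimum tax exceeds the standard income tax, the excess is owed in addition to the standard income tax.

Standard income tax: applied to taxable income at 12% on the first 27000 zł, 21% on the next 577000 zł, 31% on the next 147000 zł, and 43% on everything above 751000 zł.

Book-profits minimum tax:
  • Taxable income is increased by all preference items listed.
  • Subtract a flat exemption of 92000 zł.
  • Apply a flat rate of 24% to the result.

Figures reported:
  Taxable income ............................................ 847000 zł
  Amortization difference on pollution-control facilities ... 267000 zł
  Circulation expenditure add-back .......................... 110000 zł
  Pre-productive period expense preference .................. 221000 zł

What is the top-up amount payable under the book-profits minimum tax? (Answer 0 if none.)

113460 zł

Book-profits minimum tax:
  Adjusted income: 847000 zł + 267000 zł + 110000 zł + 221000 zł = 1445000 zł
  Less exemption 92000 zł → base 1353000 zł
  1353000 zł × 24% = 324720 zł

Standard income tax:
  27000 zł × 12% = 3240 zł
  577000 zł × 21% = 121170 zł
  147000 zł × 31% = 45570 zł
  96000 zł × 43% = 41280 zł
  → 211260 zł

Excess of book-profits minimum tax over standard income tax: 324720 zł − 211260 zł = 113460 zł.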